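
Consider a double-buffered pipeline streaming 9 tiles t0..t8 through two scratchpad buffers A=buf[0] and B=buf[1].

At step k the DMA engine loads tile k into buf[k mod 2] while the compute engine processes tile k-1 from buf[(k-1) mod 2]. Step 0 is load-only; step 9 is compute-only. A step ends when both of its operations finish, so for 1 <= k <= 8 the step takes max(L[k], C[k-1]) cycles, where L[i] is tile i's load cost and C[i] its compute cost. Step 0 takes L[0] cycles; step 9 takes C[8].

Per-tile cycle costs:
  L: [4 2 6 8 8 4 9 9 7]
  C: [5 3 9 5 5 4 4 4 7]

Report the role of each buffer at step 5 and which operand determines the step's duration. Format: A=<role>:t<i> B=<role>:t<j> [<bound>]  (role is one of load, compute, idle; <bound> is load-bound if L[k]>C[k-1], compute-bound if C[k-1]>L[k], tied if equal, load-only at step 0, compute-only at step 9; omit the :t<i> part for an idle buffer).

step 5: A=compute:t4 B=load:t5 [compute-bound]

  0. 4=4c; end=4; A:t0 B:-
  1. max(2,5)=5c; end=9; A:t0 B:t1
  2. max(6,3)=6c; end=15; A:t2 B:t1
  3. max(8,9)=9c; end=24; A:t2 B:t3
  4. max(8,5)=8c; end=32; A:t4 B:t3
  5. max(4,5)=5c; end=37; A:t4 B:t5
  6. max(9,4)=9c; end=46; A:t6 B:t5
  7. max(9,4)=9c; end=55; A:t6 B:t7
  8. max(7,4)=7c; end=62; A:t8 B:t7
  9. 7=7c; end=69; A:t8 B:t7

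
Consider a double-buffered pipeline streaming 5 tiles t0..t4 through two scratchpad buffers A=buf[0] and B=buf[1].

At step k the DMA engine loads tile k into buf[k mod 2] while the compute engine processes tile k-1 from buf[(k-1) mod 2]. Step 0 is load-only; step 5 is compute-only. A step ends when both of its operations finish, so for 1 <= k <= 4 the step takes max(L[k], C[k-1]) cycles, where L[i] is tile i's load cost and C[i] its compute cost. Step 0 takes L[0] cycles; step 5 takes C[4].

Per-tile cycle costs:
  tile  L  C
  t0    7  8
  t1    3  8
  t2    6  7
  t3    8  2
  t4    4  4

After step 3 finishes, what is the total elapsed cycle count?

end_cycle[3] = 31

step 0: L[0]=7 → dur=7, Σ=7 | A=load:t0 B=idle [load-only]
step 1: L[1]=3 C[0]=8 → dur=8, Σ=15 | A=compute:t0 B=load:t1 [compute-bound]
step 2: L[2]=6 C[1]=8 → dur=8, Σ=23 | A=load:t2 B=compute:t1 [compute-bound]
step 3: L[3]=8 C[2]=7 → dur=8, Σ=31 | A=compute:t2 B=load:t3 [load-bound]
step 4: L[4]=4 C[3]=2 → dur=4, Σ=35 | A=load:t4 B=compute:t3 [load-bound]
step 5: C[4]=4 → dur=4, Σ=39 | A=compute:t4 B=idle [compute-only]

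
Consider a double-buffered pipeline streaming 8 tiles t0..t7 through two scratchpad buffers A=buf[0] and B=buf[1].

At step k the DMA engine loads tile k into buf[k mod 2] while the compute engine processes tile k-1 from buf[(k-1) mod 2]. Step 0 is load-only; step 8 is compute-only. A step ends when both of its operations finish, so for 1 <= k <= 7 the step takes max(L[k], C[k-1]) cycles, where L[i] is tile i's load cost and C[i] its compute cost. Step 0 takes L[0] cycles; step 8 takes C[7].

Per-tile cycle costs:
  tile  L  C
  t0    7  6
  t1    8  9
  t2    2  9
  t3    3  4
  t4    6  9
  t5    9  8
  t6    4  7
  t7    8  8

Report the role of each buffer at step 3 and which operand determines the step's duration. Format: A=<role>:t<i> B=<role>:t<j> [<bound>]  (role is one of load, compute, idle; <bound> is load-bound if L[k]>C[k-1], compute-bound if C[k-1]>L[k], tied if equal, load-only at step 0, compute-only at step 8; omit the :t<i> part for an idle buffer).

step 0: L[0]=7 → dur=7, Σ=7 | A=load:t0 B=idle [load-only]
step 1: L[1]=8 C[0]=6 → dur=8, Σ=15 | A=compute:t0 B=load:t1 [load-bound]
step 2: L[2]=2 C[1]=9 → dur=9, Σ=24 | A=load:t2 B=compute:t1 [compute-bound]
step 3: L[3]=3 C[2]=9 → dur=9, Σ=33 | A=compute:t2 B=load:t3 [compute-bound]
step 4: L[4]=6 C[3]=4 → dur=6, Σ=39 | A=load:t4 B=compute:t3 [load-bound]
step 5: L[5]=9 C[4]=9 → dur=9, Σ=48 | A=compute:t4 B=load:t5 [tied]
step 6: L[6]=4 C[5]=8 → dur=8, Σ=56 | A=load:t6 B=compute:t5 [compute-bound]
step 7: L[7]=8 C[6]=7 → dur=8, Σ=64 | A=compute:t6 B=load:t7 [load-bound]
step 8: C[7]=8 → dur=8, Σ=72 | A=idle B=compute:t7 [compute-only]

step 3: A=compute:t2 B=load:t3 [compute-bound]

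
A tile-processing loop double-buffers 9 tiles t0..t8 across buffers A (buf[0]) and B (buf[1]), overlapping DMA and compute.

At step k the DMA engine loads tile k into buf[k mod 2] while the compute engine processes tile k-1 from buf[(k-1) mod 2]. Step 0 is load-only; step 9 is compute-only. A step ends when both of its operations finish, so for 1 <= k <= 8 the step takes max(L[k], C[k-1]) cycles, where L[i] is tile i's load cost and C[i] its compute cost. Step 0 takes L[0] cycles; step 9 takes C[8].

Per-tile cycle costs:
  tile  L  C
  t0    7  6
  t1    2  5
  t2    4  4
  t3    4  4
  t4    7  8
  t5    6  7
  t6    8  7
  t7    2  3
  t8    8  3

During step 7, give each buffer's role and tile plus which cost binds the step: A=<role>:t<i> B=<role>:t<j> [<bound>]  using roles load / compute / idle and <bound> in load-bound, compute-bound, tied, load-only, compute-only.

step 0: L[0]=7 → dur=7, Σ=7 | A=load:t0 B=idle [load-only]
step 1: L[1]=2 C[0]=6 → dur=6, Σ=13 | A=compute:t0 B=load:t1 [compute-bound]
step 2: L[2]=4 C[1]=5 → dur=5, Σ=18 | A=load:t2 B=compute:t1 [compute-bound]
step 3: L[3]=4 C[2]=4 → dur=4, Σ=22 | A=compute:t2 B=load:t3 [tied]
step 4: L[4]=7 C[3]=4 → dur=7, Σ=29 | A=load:t4 B=compute:t3 [load-bound]
step 5: L[5]=6 C[4]=8 → dur=8, Σ=37 | A=compute:t4 B=load:t5 [compute-bound]
step 6: L[6]=8 C[5]=7 → dur=8, Σ=45 | A=load:t6 B=compute:t5 [load-bound]
step 7: L[7]=2 C[6]=7 → dur=7, Σ=52 | A=compute:t6 B=load:t7 [compute-bound]
step 8: L[8]=8 C[7]=3 → dur=8, Σ=60 | A=load:t8 B=compute:t7 [load-bound]
step 9: C[8]=3 → dur=3, Σ=63 | A=compute:t8 B=idle [compute-only]

step 7: A=compute:t6 B=load:t7 [compute-bound]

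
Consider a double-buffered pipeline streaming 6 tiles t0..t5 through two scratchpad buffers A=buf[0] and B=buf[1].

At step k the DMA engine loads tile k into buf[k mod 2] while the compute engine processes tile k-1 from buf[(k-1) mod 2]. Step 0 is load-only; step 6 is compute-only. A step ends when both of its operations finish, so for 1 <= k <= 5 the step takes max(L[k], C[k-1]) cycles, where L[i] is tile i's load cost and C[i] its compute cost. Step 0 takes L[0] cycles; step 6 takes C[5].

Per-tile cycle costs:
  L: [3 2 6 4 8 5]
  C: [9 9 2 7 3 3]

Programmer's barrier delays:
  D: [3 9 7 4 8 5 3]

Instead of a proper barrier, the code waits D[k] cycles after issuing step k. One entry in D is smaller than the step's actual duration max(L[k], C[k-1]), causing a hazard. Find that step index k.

step 0: need L[0]=3 = 3; D[0]=3 ok
step 1: need max(L[1]=2,C[0]=9) = 9; D[1]=9 ok
step 2: need max(L[2]=6,C[1]=9) = 9; D[2]=7 SHORT
step 3: need max(L[3]=4,C[2]=2) = 4; D[3]=4 ok
step 4: need max(L[4]=8,C[3]=7) = 8; D[4]=8 ok
step 5: need max(L[5]=5,C[4]=3) = 5; D[5]=5 ok
step 6: need C[5]=3 = 3; D[6]=3 ok

hazard at step 2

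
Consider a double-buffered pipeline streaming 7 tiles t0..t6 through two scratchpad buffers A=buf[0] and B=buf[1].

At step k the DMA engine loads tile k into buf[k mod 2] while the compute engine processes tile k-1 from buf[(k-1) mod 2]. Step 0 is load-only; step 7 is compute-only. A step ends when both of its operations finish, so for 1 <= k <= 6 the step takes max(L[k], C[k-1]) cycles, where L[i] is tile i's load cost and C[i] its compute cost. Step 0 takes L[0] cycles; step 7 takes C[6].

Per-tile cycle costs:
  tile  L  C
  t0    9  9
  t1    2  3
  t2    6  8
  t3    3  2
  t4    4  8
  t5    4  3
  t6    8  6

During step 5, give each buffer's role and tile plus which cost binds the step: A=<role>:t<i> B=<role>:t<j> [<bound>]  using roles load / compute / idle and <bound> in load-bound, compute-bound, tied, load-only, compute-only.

step 0: L[0]=9 → dur=9, Σ=9 | A=load:t0 B=idle [load-only]
step 1: L[1]=2 C[0]=9 → dur=9, Σ=18 | A=compute:t0 B=load:t1 [compute-bound]
step 2: L[2]=6 C[1]=3 → dur=6, Σ=24 | A=load:t2 B=compute:t1 [load-bound]
step 3: L[3]=3 C[2]=8 → dur=8, Σ=32 | A=compute:t2 B=load:t3 [compute-bound]
step 4: L[4]=4 C[3]=2 → dur=4, Σ=36 | A=load:t4 B=compute:t3 [load-bound]
step 5: L[5]=4 C[4]=8 → dur=8, Σ=44 | A=compute:t4 B=load:t5 [compute-bound]
step 6: L[6]=8 C[5]=3 → dur=8, Σ=52 | A=load:t6 B=compute:t5 [load-bound]
step 7: C[6]=6 → dur=6, Σ=58 | A=compute:t6 B=idle [compute-only]

step 5: A=compute:t4 B=load:t5 [compute-bound]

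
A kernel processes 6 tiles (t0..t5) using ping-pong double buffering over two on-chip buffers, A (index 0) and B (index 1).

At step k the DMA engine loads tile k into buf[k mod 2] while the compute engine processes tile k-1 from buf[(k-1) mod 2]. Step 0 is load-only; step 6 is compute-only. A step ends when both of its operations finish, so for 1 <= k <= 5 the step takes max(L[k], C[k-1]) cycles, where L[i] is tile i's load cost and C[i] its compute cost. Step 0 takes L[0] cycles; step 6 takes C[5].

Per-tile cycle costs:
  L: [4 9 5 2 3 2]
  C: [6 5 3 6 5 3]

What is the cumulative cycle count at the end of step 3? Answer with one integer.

[0] DMA t0→A (4c) ∥ CU idle ⇒ 4c, clock 4
[1] DMA t1→B (9c) ∥ CU A:t0 (6c) ⇒ 9c, clock 13
[2] DMA t2→A (5c) ∥ CU B:t1 (5c) ⇒ 5c, clock 18
[3] DMA t3→B (2c) ∥ CU A:t2 (3c) ⇒ 3c, clock 21
[4] DMA t4→A (3c) ∥ CU B:t3 (6c) ⇒ 6c, clock 27
[5] DMA t5→B (2c) ∥ CU A:t4 (5c) ⇒ 5c, clock 32
[6] DMA idle ∥ CU B:t5 (3c) ⇒ 3c, clock 35

end_cycle[3] = 21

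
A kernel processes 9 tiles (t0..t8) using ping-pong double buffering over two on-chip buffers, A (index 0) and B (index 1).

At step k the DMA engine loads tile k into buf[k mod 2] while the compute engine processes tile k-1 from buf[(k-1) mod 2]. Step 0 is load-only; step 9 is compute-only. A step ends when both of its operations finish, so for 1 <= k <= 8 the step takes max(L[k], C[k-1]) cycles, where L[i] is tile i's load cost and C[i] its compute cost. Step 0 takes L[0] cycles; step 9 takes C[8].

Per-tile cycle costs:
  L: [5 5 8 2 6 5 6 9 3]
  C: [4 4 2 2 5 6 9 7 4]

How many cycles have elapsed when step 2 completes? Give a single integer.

end_cycle[2] = 18

  0. 5=5c; end=5; A:t0 B:-
  1. max(5,4)=5c; end=10; A:t0 B:t1
  2. max(8,4)=8c; end=18; A:t2 B:t1
  3. max(2,2)=2c; end=20; A:t2 B:t3
  4. max(6,2)=6c; end=26; A:t4 B:t3
  5. max(5,5)=5c; end=31; A:t4 B:t5
  6. max(6,6)=6c; end=37; A:t6 B:t5
  7. max(9,9)=9c; end=46; A:t6 B:t7
  8. max(3,7)=7c; end=53; A:t8 B:t7
  9. 4=4c; end=57; A:t8 B:t7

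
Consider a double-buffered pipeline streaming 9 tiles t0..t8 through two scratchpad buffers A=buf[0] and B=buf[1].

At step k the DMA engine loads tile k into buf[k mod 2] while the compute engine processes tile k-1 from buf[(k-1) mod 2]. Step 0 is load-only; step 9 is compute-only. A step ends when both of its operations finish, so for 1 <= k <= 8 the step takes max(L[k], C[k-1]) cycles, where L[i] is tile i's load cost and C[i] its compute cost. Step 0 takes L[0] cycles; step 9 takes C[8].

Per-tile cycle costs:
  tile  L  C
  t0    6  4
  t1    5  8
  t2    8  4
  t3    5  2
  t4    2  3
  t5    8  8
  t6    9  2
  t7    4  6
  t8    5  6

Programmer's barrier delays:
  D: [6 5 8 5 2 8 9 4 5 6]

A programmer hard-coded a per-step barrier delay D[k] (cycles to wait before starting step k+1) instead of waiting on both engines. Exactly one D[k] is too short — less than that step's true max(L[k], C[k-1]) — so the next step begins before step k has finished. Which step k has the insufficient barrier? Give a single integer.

k=0 barrier L[0]=6→6c, D[0]=6 ok
k=1 barrier max(L[1]=5,C[0]=4)→5c, D[1]=5 ok
k=2 barrier max(L[2]=8,C[1]=8)→8c, D[2]=8 ok
k=3 barrier max(L[3]=5,C[2]=4)→5c, D[3]=5 ok
k=4 barrier max(L[4]=2,C[3]=2)→2c, D[4]=2 ok
k=5 barrier max(L[5]=8,C[4]=3)→8c, D[5]=8 ok
k=6 barrier max(L[6]=9,C[5]=8)→9c, D[6]=9 ok
k=7 barrier max(L[7]=4,C[6]=2)→4c, D[7]=4 ok
k=8 barrier max(L[8]=5,C[7]=6)→6c, D[8]=5 SHORT
k=9 barrier C[8]=6→6c, D[9]=6 ok

hazard at step 8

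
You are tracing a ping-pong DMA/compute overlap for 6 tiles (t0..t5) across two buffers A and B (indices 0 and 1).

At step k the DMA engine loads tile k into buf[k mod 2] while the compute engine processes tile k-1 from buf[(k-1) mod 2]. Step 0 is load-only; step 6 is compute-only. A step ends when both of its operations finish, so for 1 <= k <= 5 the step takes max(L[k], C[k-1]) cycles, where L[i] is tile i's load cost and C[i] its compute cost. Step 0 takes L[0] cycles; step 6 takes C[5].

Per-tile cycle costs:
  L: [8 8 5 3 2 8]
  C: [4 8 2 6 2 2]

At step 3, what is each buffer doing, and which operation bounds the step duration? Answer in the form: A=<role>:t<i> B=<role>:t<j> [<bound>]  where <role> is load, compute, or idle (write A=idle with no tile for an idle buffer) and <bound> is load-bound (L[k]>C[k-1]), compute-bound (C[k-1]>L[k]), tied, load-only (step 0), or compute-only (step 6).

step 3: A=compute:t2 B=load:t3 [load-bound]

step 0: L[0]=8 → dur=8, Σ=8 | A=load:t0 B=idle [load-only]
step 1: L[1]=8 C[0]=4 → dur=8, Σ=16 | A=compute:t0 B=load:t1 [load-bound]
step 2: L[2]=5 C[1]=8 → dur=8, Σ=24 | A=load:t2 B=compute:t1 [compute-bound]
step 3: L[3]=3 C[2]=2 → dur=3, Σ=27 | A=compute:t2 B=load:t3 [load-bound]
step 4: L[4]=2 C[3]=6 → dur=6, Σ=33 | A=load:t4 B=compute:t3 [compute-bound]
step 5: L[5]=8 C[4]=2 → dur=8, Σ=41 | A=compute:t4 B=load:t5 [load-bound]
step 6: C[5]=2 → dur=2, Σ=43 | A=idle B=compute:t5 [compute-only]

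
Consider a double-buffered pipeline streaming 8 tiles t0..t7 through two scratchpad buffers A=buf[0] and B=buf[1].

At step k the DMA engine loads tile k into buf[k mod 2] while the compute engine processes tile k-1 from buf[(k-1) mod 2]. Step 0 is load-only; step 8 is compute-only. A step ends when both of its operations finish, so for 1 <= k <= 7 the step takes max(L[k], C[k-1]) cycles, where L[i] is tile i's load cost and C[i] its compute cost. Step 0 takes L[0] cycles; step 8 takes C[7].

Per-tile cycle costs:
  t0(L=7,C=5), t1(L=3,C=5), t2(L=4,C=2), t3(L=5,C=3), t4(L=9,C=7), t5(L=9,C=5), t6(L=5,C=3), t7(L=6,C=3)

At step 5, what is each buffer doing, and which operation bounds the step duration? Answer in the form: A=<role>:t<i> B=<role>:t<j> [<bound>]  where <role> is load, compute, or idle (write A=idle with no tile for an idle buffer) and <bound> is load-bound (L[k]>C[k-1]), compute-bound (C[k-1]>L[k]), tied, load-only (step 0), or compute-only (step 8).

step 5: A=compute:t4 B=load:t5 [load-bound]

k=0 load=t0/7c comp=- wait=7 total=7
k=1 load=t1/3c comp=t0/5c wait=5 total=12
k=2 load=t2/4c comp=t1/5c wait=5 total=17
k=3 load=t3/5c comp=t2/2c wait=5 total=22
k=4 load=t4/9c comp=t3/3c wait=9 total=31
k=5 load=t5/9c comp=t4/7c wait=9 total=40
k=6 load=t6/5c comp=t5/5c wait=5 total=45
k=7 load=t7/6c comp=t6/3c wait=6 total=51
k=8 load=- comp=t7/3c wait=3 total=54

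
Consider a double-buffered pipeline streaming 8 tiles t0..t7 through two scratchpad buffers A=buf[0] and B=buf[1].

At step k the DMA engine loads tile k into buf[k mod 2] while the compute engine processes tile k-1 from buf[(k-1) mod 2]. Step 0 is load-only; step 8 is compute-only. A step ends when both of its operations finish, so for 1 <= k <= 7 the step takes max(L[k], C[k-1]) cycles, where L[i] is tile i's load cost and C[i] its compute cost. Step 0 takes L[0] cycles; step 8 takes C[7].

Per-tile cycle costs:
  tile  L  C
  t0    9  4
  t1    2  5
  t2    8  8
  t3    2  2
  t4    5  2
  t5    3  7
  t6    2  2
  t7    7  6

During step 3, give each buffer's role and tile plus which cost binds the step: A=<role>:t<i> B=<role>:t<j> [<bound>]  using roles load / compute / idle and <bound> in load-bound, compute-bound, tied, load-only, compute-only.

k=0 load=t0/9c comp=- wait=9 total=9
k=1 load=t1/2c comp=t0/4c wait=4 total=13
k=2 load=t2/8c comp=t1/5c wait=8 total=21
k=3 load=t3/2c comp=t2/8c wait=8 total=29
k=4 load=t4/5c comp=t3/2c wait=5 total=34
k=5 load=t5/3c comp=t4/2c wait=3 total=37
k=6 load=t6/2c comp=t5/7c wait=7 total=44
k=7 load=t7/7c comp=t6/2c wait=7 total=51
k=8 load=- comp=t7/6c wait=6 total=57

step 3: A=compute:t2 B=load:t3 [compute-bound]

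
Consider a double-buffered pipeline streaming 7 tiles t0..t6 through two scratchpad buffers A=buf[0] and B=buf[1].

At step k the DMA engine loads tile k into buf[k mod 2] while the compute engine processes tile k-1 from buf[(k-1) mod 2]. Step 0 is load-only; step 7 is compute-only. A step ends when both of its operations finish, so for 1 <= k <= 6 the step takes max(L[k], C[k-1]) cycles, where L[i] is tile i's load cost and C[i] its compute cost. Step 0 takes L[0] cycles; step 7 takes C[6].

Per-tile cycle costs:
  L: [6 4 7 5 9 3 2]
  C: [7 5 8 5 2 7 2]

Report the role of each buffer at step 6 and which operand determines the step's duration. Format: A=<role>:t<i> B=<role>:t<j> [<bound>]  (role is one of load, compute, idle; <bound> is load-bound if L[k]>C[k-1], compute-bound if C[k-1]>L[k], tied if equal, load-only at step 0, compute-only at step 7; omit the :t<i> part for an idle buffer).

step 6: A=load:t6 B=compute:t5 [compute-bound]

  0. 6=6c; end=6; A:t0 B:-
  1. max(4,7)=7c; end=13; A:t0 B:t1
  2. max(7,5)=7c; end=20; A:t2 B:t1
  3. max(5,8)=8c; end=28; A:t2 B:t3
  4. max(9,5)=9c; end=37; A:t4 B:t3
  5. max(3,2)=3c; end=40; A:t4 B:t5
  6. max(2,7)=7c; end=47; A:t6 B:t5
  7. 2=2c; end=49; A:t6 B:t5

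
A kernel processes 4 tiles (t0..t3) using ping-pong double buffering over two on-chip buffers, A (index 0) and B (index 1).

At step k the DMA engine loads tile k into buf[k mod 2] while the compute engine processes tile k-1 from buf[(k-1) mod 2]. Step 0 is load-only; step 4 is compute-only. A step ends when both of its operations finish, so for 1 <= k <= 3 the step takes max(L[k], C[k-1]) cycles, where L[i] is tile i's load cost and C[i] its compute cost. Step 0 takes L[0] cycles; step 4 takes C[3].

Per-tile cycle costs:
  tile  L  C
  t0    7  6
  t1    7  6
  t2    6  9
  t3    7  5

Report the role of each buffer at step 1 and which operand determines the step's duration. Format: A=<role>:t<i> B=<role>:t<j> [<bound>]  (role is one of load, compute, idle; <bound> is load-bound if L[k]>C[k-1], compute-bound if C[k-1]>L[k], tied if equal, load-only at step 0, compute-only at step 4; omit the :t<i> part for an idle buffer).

[0] DMA t0→A (7c) ∥ CU idle ⇒ 7c, clock 7
[1] DMA t1→B (7c) ∥ CU A:t0 (6c) ⇒ 7c, clock 14
[2] DMA t2→A (6c) ∥ CU B:t1 (6c) ⇒ 6c, clock 20
[3] DMA t3→B (7c) ∥ CU A:t2 (9c) ⇒ 9c, clock 29
[4] DMA idle ∥ CU B:t3 (5c) ⇒ 5c, clock 34

step 1: A=compute:t0 B=load:t1 [load-bound]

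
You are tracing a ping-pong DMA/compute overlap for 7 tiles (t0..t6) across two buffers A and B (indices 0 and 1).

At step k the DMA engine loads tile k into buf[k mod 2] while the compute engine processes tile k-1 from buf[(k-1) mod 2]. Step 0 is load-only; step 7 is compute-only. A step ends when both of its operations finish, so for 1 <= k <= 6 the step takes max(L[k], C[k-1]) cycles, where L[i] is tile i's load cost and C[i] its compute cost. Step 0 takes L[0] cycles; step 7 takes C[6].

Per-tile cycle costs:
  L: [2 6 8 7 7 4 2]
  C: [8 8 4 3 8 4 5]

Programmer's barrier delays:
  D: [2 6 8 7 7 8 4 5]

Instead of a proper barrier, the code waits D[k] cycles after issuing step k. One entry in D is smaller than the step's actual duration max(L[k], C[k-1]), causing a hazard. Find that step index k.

hazard at step 1

step 0: need L[0]=2 = 2; D[0]=2 ok
step 1: need max(L[1]=6,C[0]=8) = 8; D[1]=6 SHORT
step 2: need max(L[2]=8,C[1]=8) = 8; D[2]=8 ok
step 3: need max(L[3]=7,C[2]=4) = 7; D[3]=7 ok
step 4: need max(L[4]=7,C[3]=3) = 7; D[4]=7 ok
step 5: need max(L[5]=4,C[4]=8) = 8; D[5]=8 ok
step 6: need max(L[6]=2,C[5]=4) = 4; D[6]=4 ok
step 7: need C[6]=5 = 5; D[7]=5 ok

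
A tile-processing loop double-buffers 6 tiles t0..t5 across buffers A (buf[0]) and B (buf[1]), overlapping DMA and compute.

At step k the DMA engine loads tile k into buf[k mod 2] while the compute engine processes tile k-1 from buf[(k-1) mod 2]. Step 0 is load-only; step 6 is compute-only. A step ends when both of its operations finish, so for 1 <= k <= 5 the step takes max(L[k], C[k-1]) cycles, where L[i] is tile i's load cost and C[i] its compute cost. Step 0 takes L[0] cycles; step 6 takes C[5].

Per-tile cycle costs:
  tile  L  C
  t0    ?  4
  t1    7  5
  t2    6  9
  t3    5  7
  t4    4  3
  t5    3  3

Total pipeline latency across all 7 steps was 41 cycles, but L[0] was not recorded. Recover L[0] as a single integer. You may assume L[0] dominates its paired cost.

step 0 → dur = L[0]=? = L[0]  (unknown; binding)
step 1 → dur = max(L[1]=7, C[0]=4) = 7
step 2 → dur = max(L[2]=6, C[1]=5) = 6
step 3 → dur = max(L[3]=5, C[2]=9) = 9
step 4 → dur = max(L[4]=4, C[3]=7) = 7
step 5 → dur = max(L[5]=3, C[4]=3) = 3
step 6 → dur = C[5]=3 = 3
sum of known step durations = 35
dur[0] = total - known = 41 - 35 = 6
L[0] is the binding max in step 0, so L[0] = dur[0] = 6

L[0] = 6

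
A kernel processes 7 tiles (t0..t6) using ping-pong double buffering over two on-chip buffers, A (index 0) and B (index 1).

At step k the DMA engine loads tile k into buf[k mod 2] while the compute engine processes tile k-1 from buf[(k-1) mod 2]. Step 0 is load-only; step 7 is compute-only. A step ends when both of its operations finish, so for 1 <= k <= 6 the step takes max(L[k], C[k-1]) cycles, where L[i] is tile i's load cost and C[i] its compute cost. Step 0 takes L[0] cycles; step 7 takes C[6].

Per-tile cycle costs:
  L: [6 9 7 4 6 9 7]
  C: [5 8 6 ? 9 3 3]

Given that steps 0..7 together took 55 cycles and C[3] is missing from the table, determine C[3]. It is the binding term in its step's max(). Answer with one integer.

C[3] = 7

step 0 | dur = L[0]=6 = 6
step 1 | dur = max(L[1]=9, C[0]=5) = 9
step 2 | dur = max(L[2]=7, C[1]=8) = 8
step 3 | dur = max(L[3]=4, C[2]=6) = 6
step 4 | dur = max(L[4]=6, C[3]=?) = C[3]  (unknown; binding)
step 5 | dur = max(L[5]=9, C[4]=9) = 9
step 6 | dur = max(L[6]=7, C[5]=3) = 7
step 7 | dur = C[6]=3 = 3
sum of known step durations = 48
dur[4] = total - known = 55 - 48 = 7
C[3] is the binding max in step 4, so C[3] = dur[4] = 7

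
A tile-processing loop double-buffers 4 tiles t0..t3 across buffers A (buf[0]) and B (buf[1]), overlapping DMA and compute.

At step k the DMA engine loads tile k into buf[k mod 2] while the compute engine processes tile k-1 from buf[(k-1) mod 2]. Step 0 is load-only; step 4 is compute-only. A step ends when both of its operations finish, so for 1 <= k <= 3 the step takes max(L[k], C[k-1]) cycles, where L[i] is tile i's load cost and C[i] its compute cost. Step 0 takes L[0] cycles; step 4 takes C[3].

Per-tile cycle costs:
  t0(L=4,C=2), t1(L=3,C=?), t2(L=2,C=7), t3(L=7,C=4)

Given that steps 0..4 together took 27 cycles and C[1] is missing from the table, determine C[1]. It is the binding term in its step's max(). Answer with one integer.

C[1] = 9

step 0 = dur = L[0]=4 = 4
step 1 = dur = max(L[1]=3, C[0]=2) = 3
step 2 = dur = max(L[2]=2, C[1]=?) = C[1]  (unknown; binding)
step 3 = dur = max(L[3]=7, C[2]=7) = 7
step 4 = dur = C[3]=4 = 4
sum of known step durations = 18
dur[2] = total - known = 27 - 18 = 9
C[1] is the binding max in step 2, so C[1] = dur[2] = 9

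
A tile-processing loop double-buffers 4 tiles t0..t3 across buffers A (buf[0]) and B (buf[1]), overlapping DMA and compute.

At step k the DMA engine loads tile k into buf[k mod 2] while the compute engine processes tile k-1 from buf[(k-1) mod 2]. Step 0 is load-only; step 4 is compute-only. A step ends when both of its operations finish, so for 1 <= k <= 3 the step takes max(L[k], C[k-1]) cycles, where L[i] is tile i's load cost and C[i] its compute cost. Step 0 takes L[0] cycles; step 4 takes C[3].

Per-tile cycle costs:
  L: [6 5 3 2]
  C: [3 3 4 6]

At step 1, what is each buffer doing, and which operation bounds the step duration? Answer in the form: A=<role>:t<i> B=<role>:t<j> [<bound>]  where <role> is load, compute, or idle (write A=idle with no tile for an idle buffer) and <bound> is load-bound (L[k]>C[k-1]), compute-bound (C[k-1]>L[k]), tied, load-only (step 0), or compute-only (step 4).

step 1: A=compute:t0 B=load:t1 [load-bound]

[0] DMA t0→A (6c) ∥ CU idle ⇒ 6c, clock 6
[1] DMA t1→B (5c) ∥ CU A:t0 (3c) ⇒ 5c, clock 11
[2] DMA t2→A (3c) ∥ CU B:t1 (3c) ⇒ 3c, clock 14
[3] DMA t3→B (2c) ∥ CU A:t2 (4c) ⇒ 4c, clock 18
[4] DMA idle ∥ CU B:t3 (6c) ⇒ 6c, clock 24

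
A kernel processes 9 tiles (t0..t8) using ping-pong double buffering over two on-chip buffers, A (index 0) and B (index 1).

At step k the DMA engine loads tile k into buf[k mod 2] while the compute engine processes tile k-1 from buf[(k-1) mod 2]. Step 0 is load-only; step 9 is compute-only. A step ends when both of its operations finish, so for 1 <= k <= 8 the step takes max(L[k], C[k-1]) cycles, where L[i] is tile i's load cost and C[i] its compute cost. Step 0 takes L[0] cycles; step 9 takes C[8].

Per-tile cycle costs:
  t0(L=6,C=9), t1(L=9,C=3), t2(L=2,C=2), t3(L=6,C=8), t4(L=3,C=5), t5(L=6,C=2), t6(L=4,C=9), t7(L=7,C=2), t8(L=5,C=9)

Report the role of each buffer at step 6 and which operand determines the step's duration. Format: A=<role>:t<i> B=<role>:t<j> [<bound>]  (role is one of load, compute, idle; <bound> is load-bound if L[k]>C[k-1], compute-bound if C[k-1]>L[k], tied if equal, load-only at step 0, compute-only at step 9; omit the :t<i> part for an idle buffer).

[0] DMA t0→A (6c) ∥ CU idle ⇒ 6c, clock 6
[1] DMA t1→B (9c) ∥ CU A:t0 (9c) ⇒ 9c, clock 15
[2] DMA t2→A (2c) ∥ CU B:t1 (3c) ⇒ 3c, clock 18
[3] DMA t3→B (6c) ∥ CU A:t2 (2c) ⇒ 6c, clock 24
[4] DMA t4→A (3c) ∥ CU B:t3 (8c) ⇒ 8c, clock 32
[5] DMA t5→B (6c) ∥ CU A:t4 (5c) ⇒ 6c, clock 38
[6] DMA t6→A (4c) ∥ CU B:t5 (2c) ⇒ 4c, clock 42
[7] DMA t7→B (7c) ∥ CU A:t6 (9c) ⇒ 9c, clock 51
[8] DMA t8→A (5c) ∥ CU B:t7 (2c) ⇒ 5c, clock 56
[9] DMA idle ∥ CU A:t8 (9c) ⇒ 9c, clock 65

step 6: A=load:t6 B=compute:t5 [load-bound]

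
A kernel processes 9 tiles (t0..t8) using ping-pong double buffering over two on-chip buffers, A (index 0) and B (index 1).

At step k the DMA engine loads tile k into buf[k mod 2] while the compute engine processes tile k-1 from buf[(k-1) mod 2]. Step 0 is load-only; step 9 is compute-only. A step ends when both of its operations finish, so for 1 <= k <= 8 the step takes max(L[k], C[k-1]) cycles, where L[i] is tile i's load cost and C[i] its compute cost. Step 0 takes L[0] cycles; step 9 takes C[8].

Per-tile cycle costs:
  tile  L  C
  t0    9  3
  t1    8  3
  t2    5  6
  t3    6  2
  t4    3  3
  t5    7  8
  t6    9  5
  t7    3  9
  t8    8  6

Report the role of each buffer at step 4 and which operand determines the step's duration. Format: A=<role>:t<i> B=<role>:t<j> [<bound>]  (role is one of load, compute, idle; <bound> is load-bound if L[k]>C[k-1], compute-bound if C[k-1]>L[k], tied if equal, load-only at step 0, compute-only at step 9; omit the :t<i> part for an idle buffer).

k=0 load=t0/9c comp=- wait=9 total=9
k=1 load=t1/8c comp=t0/3c wait=8 total=17
k=2 load=t2/5c comp=t1/3c wait=5 total=22
k=3 load=t3/6c comp=t2/6c wait=6 total=28
k=4 load=t4/3c comp=t3/2c wait=3 total=31
k=5 load=t5/7c comp=t4/3c wait=7 total=38
k=6 load=t6/9c comp=t5/8c wait=9 total=47
k=7 load=t7/3c comp=t6/5c wait=5 total=52
k=8 load=t8/8c comp=t7/9c wait=9 total=61
k=9 load=- comp=t8/6c wait=6 total=67

step 4: A=load:t4 B=compute:t3 [load-bound]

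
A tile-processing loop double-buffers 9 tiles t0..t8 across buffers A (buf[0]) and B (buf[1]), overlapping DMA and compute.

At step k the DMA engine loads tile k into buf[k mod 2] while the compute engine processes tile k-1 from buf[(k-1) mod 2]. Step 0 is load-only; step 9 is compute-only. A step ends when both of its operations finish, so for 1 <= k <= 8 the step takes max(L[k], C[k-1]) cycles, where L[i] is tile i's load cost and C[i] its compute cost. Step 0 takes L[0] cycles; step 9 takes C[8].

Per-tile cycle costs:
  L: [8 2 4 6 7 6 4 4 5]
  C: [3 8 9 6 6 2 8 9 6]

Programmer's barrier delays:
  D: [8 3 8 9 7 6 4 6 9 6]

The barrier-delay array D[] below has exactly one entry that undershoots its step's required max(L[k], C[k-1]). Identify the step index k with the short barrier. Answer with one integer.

k=0 barrier L[0]=8→8c, D[0]=8 ok
k=1 barrier max(L[1]=2,C[0]=3)→3c, D[1]=3 ok
k=2 barrier max(L[2]=4,C[1]=8)→8c, D[2]=8 ok
k=3 barrier max(L[3]=6,C[2]=9)→9c, D[3]=9 ok
k=4 barrier max(L[4]=7,C[3]=6)→7c, D[4]=7 ok
k=5 barrier max(L[5]=6,C[4]=6)→6c, D[5]=6 ok
k=6 barrier max(L[6]=4,C[5]=2)→4c, D[6]=4 ok
k=7 barrier max(L[7]=4,C[6]=8)→8c, D[7]=6 SHORT
k=8 barrier max(L[8]=5,C[7]=9)→9c, D[8]=9 ok
k=9 barrier C[8]=6→6c, D[9]=6 ok

hazard at step 7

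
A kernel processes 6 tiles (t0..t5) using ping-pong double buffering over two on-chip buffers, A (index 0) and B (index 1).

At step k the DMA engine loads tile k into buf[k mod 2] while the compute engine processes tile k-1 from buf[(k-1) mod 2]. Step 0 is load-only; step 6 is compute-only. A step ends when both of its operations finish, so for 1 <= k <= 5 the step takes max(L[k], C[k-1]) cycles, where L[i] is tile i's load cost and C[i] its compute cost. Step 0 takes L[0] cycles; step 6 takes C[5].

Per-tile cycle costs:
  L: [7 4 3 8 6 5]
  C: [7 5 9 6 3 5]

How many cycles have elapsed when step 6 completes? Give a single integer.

end_cycle[6] = 44

  0. 7=7c; end=7; A:t0 B:-
  1. max(4,7)=7c; end=14; A:t0 B:t1
  2. max(3,5)=5c; end=19; A:t2 B:t1
  3. max(8,9)=9c; end=28; A:t2 B:t3
  4. max(6,6)=6c; end=34; A:t4 B:t3
  5. max(5,3)=5c; end=39; A:t4 B:t5
  6. 5=5c; end=44; A:t4 B:t5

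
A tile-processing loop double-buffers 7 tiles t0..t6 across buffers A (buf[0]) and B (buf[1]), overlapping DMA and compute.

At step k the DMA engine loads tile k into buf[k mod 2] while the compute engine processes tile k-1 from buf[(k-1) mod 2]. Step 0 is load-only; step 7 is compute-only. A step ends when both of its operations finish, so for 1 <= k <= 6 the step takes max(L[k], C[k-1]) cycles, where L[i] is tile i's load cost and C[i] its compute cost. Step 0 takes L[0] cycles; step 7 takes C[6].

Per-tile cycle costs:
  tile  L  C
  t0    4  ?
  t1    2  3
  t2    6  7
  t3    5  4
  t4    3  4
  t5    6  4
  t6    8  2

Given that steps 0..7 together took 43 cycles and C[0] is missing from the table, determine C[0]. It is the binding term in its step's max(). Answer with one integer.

C[0] = 6

step 0 | dur = L[0]=4 = 4
step 1 | dur = max(L[1]=2, C[0]=?) = C[0]  (unknown; binding)
step 2 | dur = max(L[2]=6, C[1]=3) = 6
step 3 | dur = max(L[3]=5, C[2]=7) = 7
step 4 | dur = max(L[4]=3, C[3]=4) = 4
step 5 | dur = max(L[5]=6, C[4]=4) = 6
step 6 | dur = max(L[6]=8, C[5]=4) = 8
step 7 | dur = C[6]=2 = 2
sum of known step durations = 37
dur[1] = total - known = 43 - 37 = 6
C[0] is the binding max in step 1, so C[0] = dur[1] = 6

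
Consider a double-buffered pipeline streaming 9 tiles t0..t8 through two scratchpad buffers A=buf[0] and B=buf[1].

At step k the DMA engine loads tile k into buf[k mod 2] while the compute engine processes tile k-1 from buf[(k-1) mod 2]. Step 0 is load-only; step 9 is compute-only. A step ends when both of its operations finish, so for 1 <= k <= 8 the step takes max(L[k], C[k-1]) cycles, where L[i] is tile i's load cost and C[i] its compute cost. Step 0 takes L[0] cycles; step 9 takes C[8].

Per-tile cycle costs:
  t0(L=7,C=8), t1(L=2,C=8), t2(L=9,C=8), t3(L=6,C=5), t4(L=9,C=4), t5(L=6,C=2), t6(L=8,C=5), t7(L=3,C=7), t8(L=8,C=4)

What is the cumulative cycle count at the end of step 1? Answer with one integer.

step 0: L[0]=7 → dur=7, Σ=7 | A=load:t0 B=idle [load-only]
step 1: L[1]=2 C[0]=8 → dur=8, Σ=15 | A=compute:t0 B=load:t1 [compute-bound]
step 2: L[2]=9 C[1]=8 → dur=9, Σ=24 | A=load:t2 B=compute:t1 [load-bound]
step 3: L[3]=6 C[2]=8 → dur=8, Σ=32 | A=compute:t2 B=load:t3 [compute-bound]
step 4: L[4]=9 C[3]=5 → dur=9, Σ=41 | A=load:t4 B=compute:t3 [load-bound]
step 5: L[5]=6 C[4]=4 → dur=6, Σ=47 | A=compute:t4 B=load:t5 [load-bound]
step 6: L[6]=8 C[5]=2 → dur=8, Σ=55 | A=load:t6 B=compute:t5 [load-bound]
step 7: L[7]=3 C[6]=5 → dur=5, Σ=60 | A=compute:t6 B=load:t7 [compute-bound]
step 8: L[8]=8 C[7]=7 → dur=8, Σ=68 | A=load:t8 B=compute:t7 [load-bound]
step 9: C[8]=4 → dur=4, Σ=72 | A=compute:t8 B=idle [compute-only]

end_cycle[1] = 15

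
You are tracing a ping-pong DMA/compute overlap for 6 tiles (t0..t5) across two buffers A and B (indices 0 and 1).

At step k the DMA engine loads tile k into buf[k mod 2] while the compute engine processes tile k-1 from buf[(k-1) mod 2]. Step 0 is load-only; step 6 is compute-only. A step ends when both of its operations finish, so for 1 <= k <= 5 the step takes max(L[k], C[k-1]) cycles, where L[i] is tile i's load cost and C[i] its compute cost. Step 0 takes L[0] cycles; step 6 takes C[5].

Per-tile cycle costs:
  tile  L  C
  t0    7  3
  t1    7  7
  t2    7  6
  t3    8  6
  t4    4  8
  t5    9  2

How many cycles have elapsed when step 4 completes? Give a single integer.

end_cycle[4] = 35

step 0: L[0]=7 → dur=7, Σ=7 | A=load:t0 B=idle [load-only]
step 1: L[1]=7 C[0]=3 → dur=7, Σ=14 | A=compute:t0 B=load:t1 [load-bound]
step 2: L[2]=7 C[1]=7 → dur=7, Σ=21 | A=load:t2 B=compute:t1 [tied]
step 3: L[3]=8 C[2]=6 → dur=8, Σ=29 | A=compute:t2 B=load:t3 [load-bound]
step 4: L[4]=4 C[3]=6 → dur=6, Σ=35 | A=load:t4 B=compute:t3 [compute-bound]
step 5: L[5]=9 C[4]=8 → dur=9, Σ=44 | A=compute:t4 B=load:t5 [load-bound]
step 6: C[5]=2 → dur=2, Σ=46 | A=idle B=compute:t5 [compute-only]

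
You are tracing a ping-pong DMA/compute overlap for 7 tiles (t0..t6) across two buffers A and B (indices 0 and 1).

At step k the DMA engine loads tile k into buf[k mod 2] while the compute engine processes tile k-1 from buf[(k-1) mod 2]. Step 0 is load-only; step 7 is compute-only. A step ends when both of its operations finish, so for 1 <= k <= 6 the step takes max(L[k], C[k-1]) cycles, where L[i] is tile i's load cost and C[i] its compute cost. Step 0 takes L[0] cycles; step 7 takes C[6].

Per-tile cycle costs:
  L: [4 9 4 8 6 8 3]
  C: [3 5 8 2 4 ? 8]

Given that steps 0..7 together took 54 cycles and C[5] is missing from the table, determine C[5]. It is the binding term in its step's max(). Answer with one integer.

step 0: dur = L[0]=4 = 4
step 1: dur = max(L[1]=9, C[0]=3) = 9
step 2: dur = max(L[2]=4, C[1]=5) = 5
step 3: dur = max(L[3]=8, C[2]=8) = 8
step 4: dur = max(L[4]=6, C[3]=2) = 6
step 5: dur = max(L[5]=8, C[4]=4) = 8
step 6: dur = max(L[6]=3, C[5]=?) = C[5]  (unknown; binding)
step 7: dur = C[6]=8 = 8
sum of known step durations = 48
dur[6] = total - known = 54 - 48 = 6
C[5] is the binding max in step 6, so C[5] = dur[6] = 6

C[5] = 6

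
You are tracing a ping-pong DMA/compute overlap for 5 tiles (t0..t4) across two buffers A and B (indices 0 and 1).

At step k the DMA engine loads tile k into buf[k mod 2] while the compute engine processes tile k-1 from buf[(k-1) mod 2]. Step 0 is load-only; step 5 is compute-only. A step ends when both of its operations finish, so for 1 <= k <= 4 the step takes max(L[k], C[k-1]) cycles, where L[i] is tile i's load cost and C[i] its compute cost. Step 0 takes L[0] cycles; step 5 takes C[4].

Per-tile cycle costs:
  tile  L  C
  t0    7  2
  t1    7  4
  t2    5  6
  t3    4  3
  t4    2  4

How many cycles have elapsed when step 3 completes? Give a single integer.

end_cycle[3] = 25

[0] DMA t0→A (7c) ∥ CU idle ⇒ 7c, clock 7
[1] DMA t1→B (7c) ∥ CU A:t0 (2c) ⇒ 7c, clock 14
[2] DMA t2→A (5c) ∥ CU B:t1 (4c) ⇒ 5c, clock 19
[3] DMA t3→B (4c) ∥ CU A:t2 (6c) ⇒ 6c, clock 25
[4] DMA t4→A (2c) ∥ CU B:t3 (3c) ⇒ 3c, clock 28
[5] DMA idle ∥ CU A:t4 (4c) ⇒ 4c, clock 32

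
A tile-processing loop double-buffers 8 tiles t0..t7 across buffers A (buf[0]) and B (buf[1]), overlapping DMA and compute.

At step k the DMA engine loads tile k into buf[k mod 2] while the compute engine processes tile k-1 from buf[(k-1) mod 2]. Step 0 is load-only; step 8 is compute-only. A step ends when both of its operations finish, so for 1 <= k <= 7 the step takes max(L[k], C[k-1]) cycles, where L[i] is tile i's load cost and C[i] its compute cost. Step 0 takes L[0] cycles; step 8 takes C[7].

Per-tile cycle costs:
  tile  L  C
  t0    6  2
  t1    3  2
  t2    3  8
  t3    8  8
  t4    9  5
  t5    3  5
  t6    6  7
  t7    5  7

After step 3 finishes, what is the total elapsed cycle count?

[0] DMA t0→A (6c) ∥ CU idle ⇒ 6c, clock 6
[1] DMA t1→B (3c) ∥ CU A:t0 (2c) ⇒ 3c, clock 9
[2] DMA t2→A (3c) ∥ CU B:t1 (2c) ⇒ 3c, clock 12
[3] DMA t3→B (8c) ∥ CU A:t2 (8c) ⇒ 8c, clock 20
[4] DMA t4→A (9c) ∥ CU B:t3 (8c) ⇒ 9c, clock 29
[5] DMA t5→B (3c) ∥ CU A:t4 (5c) ⇒ 5c, clock 34
[6] DMA t6→A (6c) ∥ CU B:t5 (5c) ⇒ 6c, clock 40
[7] DMA t7→B (5c) ∥ CU A:t6 (7c) ⇒ 7c, clock 47
[8] DMA idle ∥ CU B:t7 (7c) ⇒ 7c, clock 54

end_cycle[3] = 20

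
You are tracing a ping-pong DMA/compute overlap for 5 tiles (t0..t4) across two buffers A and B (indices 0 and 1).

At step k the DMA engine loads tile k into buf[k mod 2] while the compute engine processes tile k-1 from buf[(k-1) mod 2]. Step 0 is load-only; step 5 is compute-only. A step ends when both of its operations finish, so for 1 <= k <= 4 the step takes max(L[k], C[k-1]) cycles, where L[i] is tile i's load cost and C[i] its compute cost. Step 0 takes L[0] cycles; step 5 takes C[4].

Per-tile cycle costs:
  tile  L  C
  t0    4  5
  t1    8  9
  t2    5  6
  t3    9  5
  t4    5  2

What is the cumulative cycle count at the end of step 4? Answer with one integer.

end_cycle[4] = 35

k=0 load=t0/4c comp=- wait=4 total=4
k=1 load=t1/8c comp=t0/5c wait=8 total=12
k=2 load=t2/5c comp=t1/9c wait=9 total=21
k=3 load=t3/9c comp=t2/6c wait=9 total=30
k=4 load=t4/5c comp=t3/5c wait=5 total=35
k=5 load=- comp=t4/2c wait=2 total=37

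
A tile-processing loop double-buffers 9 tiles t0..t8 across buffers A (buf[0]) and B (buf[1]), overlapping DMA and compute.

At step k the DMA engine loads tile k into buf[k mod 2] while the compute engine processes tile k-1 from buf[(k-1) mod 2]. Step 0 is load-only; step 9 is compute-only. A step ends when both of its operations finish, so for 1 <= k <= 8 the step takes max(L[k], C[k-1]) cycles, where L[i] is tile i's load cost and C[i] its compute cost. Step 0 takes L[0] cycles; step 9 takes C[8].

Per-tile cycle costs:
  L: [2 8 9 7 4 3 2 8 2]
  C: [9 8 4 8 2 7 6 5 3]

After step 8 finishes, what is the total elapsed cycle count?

end_cycle[8] = 58

[0] DMA t0→A (2c) ∥ CU idle ⇒ 2c, clock 2
[1] DMA t1→B (8c) ∥ CU A:t0 (9c) ⇒ 9c, clock 11
[2] DMA t2→A (9c) ∥ CU B:t1 (8c) ⇒ 9c, clock 20
[3] DMA t3→B (7c) ∥ CU A:t2 (4c) ⇒ 7c, clock 27
[4] DMA t4→A (4c) ∥ CU B:t3 (8c) ⇒ 8c, clock 35
[5] DMA t5→B (3c) ∥ CU A:t4 (2c) ⇒ 3c, clock 38
[6] DMA t6→A (2c) ∥ CU B:t5 (7c) ⇒ 7c, clock 45
[7] DMA t7→B (8c) ∥ CU A:t6 (6c) ⇒ 8c, clock 53
[8] DMA t8→A (2c) ∥ CU B:t7 (5c) ⇒ 5c, clock 58
[9] DMA idle ∥ CU A:t8 (3c) ⇒ 3c, clock 61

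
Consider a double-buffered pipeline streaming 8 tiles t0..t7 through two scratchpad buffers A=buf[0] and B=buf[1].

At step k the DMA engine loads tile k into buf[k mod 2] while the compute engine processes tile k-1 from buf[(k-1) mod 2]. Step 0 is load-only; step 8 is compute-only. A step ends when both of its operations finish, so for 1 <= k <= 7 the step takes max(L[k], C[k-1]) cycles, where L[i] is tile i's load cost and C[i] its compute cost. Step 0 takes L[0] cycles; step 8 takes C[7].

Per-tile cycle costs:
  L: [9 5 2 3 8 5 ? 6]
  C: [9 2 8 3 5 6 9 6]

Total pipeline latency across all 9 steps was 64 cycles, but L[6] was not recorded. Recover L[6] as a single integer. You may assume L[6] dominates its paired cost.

L[6] = 8

step 0 = dur = L[0]=9 = 9
step 1 = dur = max(L[1]=5, C[0]=9) = 9
step 2 = dur = max(L[2]=2, C[1]=2) = 2
step 3 = dur = max(L[3]=3, C[2]=8) = 8
step 4 = dur = max(L[4]=8, C[3]=3) = 8
step 5 = dur = max(L[5]=5, C[4]=5) = 5
step 6 = dur = max(L[6]=?, C[5]=6) = L[6]  (unknown; binding)
step 7 = dur = max(L[7]=6, C[6]=9) = 9
step 8 = dur = C[7]=6 = 6
sum of known step durations = 56
dur[6] = total - known = 64 - 56 = 8
L[6] is the binding max in step 6, so L[6] = dur[6] = 8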